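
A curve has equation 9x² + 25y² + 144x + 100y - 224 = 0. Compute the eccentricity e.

e = 4/5

Group the x- and y-terms: 9(x² + 16x) + 25(y² + 4y) = 224
Completing the square gives 9(x + 8)² + 25(y + 2)² = 224 + 576 + 100 = 900.
Dividing both sides by 900: (x + 8)²/100 + (y + 2)²/36 = 1
Ellipse, center (-8, -2), major axis horizontal; a² = 100, b² = 36.
c² = a² - b² = 64, so c = 8.
e = c/a = 8/10 = 4/5.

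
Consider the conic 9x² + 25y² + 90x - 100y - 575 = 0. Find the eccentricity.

e = 4/5

Group the x- and y-terms: 9(x² + 10x) + 25(y² - 4y) = 575
Completing the square gives 9(x + 5)² + 25(y - 2)² = 575 + 225 + 100 = 900.
Divide by 900: (x + 5)²/100 + (y - 2)²/36 = 1
Ellipse, center (-5, 2), major axis horizontal; a² = 100, b² = 36.
c² = a² - b² = 64, so c = 8.
e = c/a = 8/10 = 4/5.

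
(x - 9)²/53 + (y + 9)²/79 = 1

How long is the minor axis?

Center (9, -9). The larger denominator 79 sits under the y-term, so the major axis is vertical; a² = 79, b² = 53.
b² = 53 so b = √53; the minor axis has length 2b = 2√53.

2√53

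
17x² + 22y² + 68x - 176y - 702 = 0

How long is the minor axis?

Rearranging, 17(x² + 4x) + 22(y² - 8y) = 702.
Complete the square in x and y: 17(x + 2)² + 22(y - 4)² = 702 + 68 + 352 = 1122
Dividing both sides by 1122: (x + 2)²/66 + (y - 4)²/51 = 1
Ellipse, center (-2, 4), major axis horizontal; a² = 66, b² = 51.
b² = 51 so b = √51; the minor axis has length 2b = 2√51.

2√51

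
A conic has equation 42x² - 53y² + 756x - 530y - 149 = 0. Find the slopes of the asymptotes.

Rearranging, 42(x² + 18x) -53(y² + 10y) = 149.
Completing the square gives 42(x + 9)² -53(y + 5)² = 149 + 3402 - 1325 = 2226.
Dividing both sides by 2226: (x + 9)²/53 - (y + 5)²/42 = 1
Hyperbola, center (-9, -5), transverse axis horizontal; a² = 53, b² = 42.
For a horizontal hyperbola the asymptotes have slope ±b/a.
Here that is ±√42/√53 = ±√2226/53.

√2226/53 and -√2226/53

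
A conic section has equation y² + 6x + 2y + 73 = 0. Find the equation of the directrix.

x = -21/2

Only y is squared. Complete the square in y: (y + 1)² = -6(x + 12).
Vertex (-12, -1); 4p = -6 so p = -3/2. Opens left.
Directrix is the vertical line x = h − p = -12 − (-3/2) = -21/2.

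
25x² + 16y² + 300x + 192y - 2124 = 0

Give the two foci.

Collect terms: 25(x² + 12x) + 16(y² + 12y) = 2124
Completing the square gives 25(x + 6)² + 16(y + 6)² = 2124 + 900 + 576 = 3600.
Dividing both sides by 3600: (x + 6)²/144 + (y + 6)²/225 = 1
Ellipse, center (-6, -6), major axis vertical; a² = 225, b² = 144.
c² = a² - b² = 225 - 144 = 81, so c = 9.
Foci lie on the vertical axis through the center: (h, k ± c).

(-6, -15) and (-6, 3)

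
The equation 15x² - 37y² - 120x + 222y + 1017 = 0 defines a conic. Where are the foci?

15(x² - 8x) -37(y² - 6y) = -1017
Completing the square gives 15(x - 4)² -37(y - 3)² = -1017 + 240 - 333 = -1110.
Dividing both sides by -1110: (y - 3)²/30 - (x - 4)²/74 = 1
Hyperbola, center (4, 3), transverse axis vertical; a² = 30, b² = 74.
c² = a² + b² = 30 + 74 = 104, so c = 2√26.
Foci lie on the vertical axis through the center: (h, k ± c).

(4, 3 - 2√26) and (4, 3 + 2√26)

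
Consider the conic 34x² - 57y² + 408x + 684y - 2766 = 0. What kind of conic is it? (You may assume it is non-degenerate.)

No xy term. Coefficients of x² and y² are A = 34, C = -57.
A and C have opposite signs ⇒ hyperbola.

hyperbola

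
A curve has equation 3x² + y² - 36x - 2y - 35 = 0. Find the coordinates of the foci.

(6, 1 - 4√6) and (6, 1 + 4√6)

Group: 3(x² - 12x) + (y² - 2y) = 35
Complete the square: 3(x - 6)² + (y - 1)² = 35 + 108 + 1 = 144
Divide through by 144 to get (x - 6)²/48 + (y - 1)²/144 = 1.
Ellipse, center (6, 1), major axis vertical; a² = 144, b² = 48.
c² = a² - b² = 144 - 48 = 96, so c = 4√6.
Foci lie on the vertical axis through the center: (h, k ± c).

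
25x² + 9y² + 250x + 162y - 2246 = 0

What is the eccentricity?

Group the x- and y-terms: 25(x² + 10x) + 9(y² + 18y) = 2246
Complete the square in x and y: 25(x + 5)² + 9(y + 9)² = 2246 + 625 + 729 = 3600
Divide through by 3600 to get (x + 5)²/144 + (y + 9)²/400 = 1.
Ellipse, center (-5, -9), major axis vertical; a² = 400, b² = 144.
c² = a² - b² = 256, so c = 16.
e = c/a = 16/20 = 4/5.

e = 4/5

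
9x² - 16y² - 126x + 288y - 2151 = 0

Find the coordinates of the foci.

Group the x- and y-terms: 9(x² - 14x) -16(y² - 18y) = 2151
Completing the square gives 9(x - 7)² -16(y - 9)² = 2151 + 441 - 1296 = 1296.
Divide by 1296: (x - 7)²/144 - (y - 9)²/81 = 1
Hyperbola, center (7, 9), transverse axis horizontal; a² = 144, b² = 81.
c² = a² + b² = 144 + 81 = 225, so c = 15.
Foci lie on the horizontal axis through the center: (h ± c, k).

(-8, 9) and (22, 9)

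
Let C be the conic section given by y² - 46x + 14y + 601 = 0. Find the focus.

Only y is squared. Complete the square in y: (y + 7)² = 46(x - 12).
Vertex (12, -7); 4p = 46 so p = 23/2. Opens right.
Focus is p units from the vertex along the axis: (h + p, k).

(47/2, -7)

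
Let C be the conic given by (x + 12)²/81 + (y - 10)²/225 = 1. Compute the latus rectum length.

Center (-12, 10). The larger denominator 225 sits under the y-term, so the major axis is vertical; a² = 225, b² = 81.
Latus rectum length = 2b²/a = 2·81/15 = 54/5.

54/5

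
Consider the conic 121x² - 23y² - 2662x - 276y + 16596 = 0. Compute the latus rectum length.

46/11

Rearranging, 121(x² - 22x) -23(y² + 12y) = -16596.
Completing the square gives 121(x - 11)² -23(y + 6)² = -16596 + 14641 - 828 = -2783.
Divide through by -2783 to get (y + 6)²/121 - (x - 11)²/23 = 1.
Hyperbola, center (11, -6), transverse axis vertical; a² = 121, b² = 23.
Latus rectum length = 2b²/a = 2·23/11 = 46/11.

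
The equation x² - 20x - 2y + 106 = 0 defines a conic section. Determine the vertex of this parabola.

(10, 3)

Only x is squared. Complete the square in x: (x - 10)² = 2(y - 3).
Vertex (10, 3); 4p = 2 so p = 1/2. Opens up.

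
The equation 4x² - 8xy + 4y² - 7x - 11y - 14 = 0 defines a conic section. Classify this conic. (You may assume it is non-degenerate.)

A = 4, B = -8, C = 4.
Discriminant B² − 4AC = (-8)² − 4·4·4 = 0.
B² − 4AC = 0 ⇒ parabola.

parabola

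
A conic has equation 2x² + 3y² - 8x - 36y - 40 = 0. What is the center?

Rearranging, 2(x² - 4x) + 3(y² - 12y) = 40.
Completing the square gives 2(x - 2)² + 3(y - 6)² = 40 + 8 + 108 = 156.
Dividing both sides by 156: (x - 2)²/78 + (y - 6)²/52 = 1
Ellipse with center (2, 6).

(2, 6)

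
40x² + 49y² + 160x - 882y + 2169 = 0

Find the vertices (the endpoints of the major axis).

(-9, 9) and (5, 9)

Group: 40(x² + 4x) + 49(y² - 18y) = -2169
Complete the square: 40(x + 2)² + 49(y - 9)² = -2169 + 160 + 3969 = 1960
Divide through by 1960 to get (x + 2)²/49 + (y - 9)²/40 = 1.
Ellipse, center (-2, 9), major axis horizontal; a² = 49, b² = 40.
a = 7. Vertices at (h ± a, k).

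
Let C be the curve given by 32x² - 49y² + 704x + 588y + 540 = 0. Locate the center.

32(x² + 22x) -49(y² - 12y) = -540
Complete the square: 32(x + 11)² -49(y - 6)² = -540 + 3872 - 1764 = 1568
Divide through by 1568 to get (x + 11)²/49 - (y - 6)²/32 = 1.
Hyperbola with center (-11, 6).

(-11, 6)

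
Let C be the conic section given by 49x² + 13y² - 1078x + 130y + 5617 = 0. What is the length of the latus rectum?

26/7

Rearranging, 49(x² - 22x) + 13(y² + 10y) = -5617.
Complete the square: 49(x - 11)² + 13(y + 5)² = -5617 + 5929 + 325 = 637
Divide by 637: (x - 11)²/13 + (y + 5)²/49 = 1
Ellipse, center (11, -5), major axis vertical; a² = 49, b² = 13.
Latus rectum length = 2b²/a = 2·13/7 = 26/7.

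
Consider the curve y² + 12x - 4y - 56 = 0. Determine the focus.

Only y is squared. Complete the square in y: (y - 2)² = -12(x - 5).
Vertex (5, 2); 4p = -12 so p = -3. Opens left.
Focus is p units from the vertex along the axis: (h + p, k).

(2, 2)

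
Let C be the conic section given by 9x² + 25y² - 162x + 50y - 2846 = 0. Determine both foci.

(-7, -1) and (25, -1)

Group: 9(x² - 18x) + 25(y² + 2y) = 2846
Complete the square in x and y: 9(x - 9)² + 25(y + 1)² = 2846 + 729 + 25 = 3600
Divide by 3600: (x - 9)²/400 + (y + 1)²/144 = 1
Ellipse, center (9, -1), major axis horizontal; a² = 400, b² = 144.
c² = a² - b² = 400 - 144 = 256, so c = 16.
Foci lie on the horizontal axis through the center: (h ± c, k).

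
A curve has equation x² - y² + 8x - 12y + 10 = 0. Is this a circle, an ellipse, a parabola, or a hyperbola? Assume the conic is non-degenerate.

hyperbola

No xy term. Coefficients of x² and y² are A = 1, C = -1.
A and C have opposite signs ⇒ hyperbola.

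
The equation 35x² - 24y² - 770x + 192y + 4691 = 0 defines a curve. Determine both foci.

(11, 4 - √59) and (11, 4 + √59)

Rearranging, 35(x² - 22x) -24(y² - 8y) = -4691.
Complete the square: 35(x - 11)² -24(y - 4)² = -4691 + 4235 - 384 = -840
Divide through by -840 to get (y - 4)²/35 - (x - 11)²/24 = 1.
Hyperbola, center (11, 4), transverse axis vertical; a² = 35, b² = 24.
c² = a² + b² = 35 + 24 = 59, so c = √59.
Foci lie on the vertical axis through the center: (h, k ± c).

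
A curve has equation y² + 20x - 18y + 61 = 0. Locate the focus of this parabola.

Only y is squared. Complete the square in y: (y - 9)² = -20(x - 1).
Vertex (1, 9); 4p = -20 so p = -5. Opens left.
Focus is p units from the vertex along the axis: (h + p, k).

(-4, 9)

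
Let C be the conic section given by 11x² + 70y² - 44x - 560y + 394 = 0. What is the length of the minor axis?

2√11

Rearranging, 11(x² - 4x) + 70(y² - 8y) = -394.
Complete the square: 11(x - 2)² + 70(y - 4)² = -394 + 44 + 1120 = 770
Divide by 770: (x - 2)²/70 + (y - 4)²/11 = 1
Ellipse, center (2, 4), major axis horizontal; a² = 70, b² = 11.
b² = 11 so b = √11; the minor axis has length 2b = 2√11.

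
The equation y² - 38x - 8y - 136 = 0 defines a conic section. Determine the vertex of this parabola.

Only y is squared. Complete the square in y: (y - 4)² = 38(x + 4).
Vertex (-4, 4); 4p = 38 so p = 19/2. Opens right.

(-4, 4)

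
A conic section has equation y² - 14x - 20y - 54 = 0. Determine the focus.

Only y is squared. Complete the square in y: (y - 10)² = 14(x + 11).
Vertex (-11, 10); 4p = 14 so p = 7/2. Opens right.
Focus is p units from the vertex along the axis: (h + p, k).

(-15/2, 10)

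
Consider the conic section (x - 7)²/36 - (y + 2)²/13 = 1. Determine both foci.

(0, -2) and (14, -2)

Center (7, -2). The positive term is the x-term, so the transverse axis is horizontal; a² = 36, b² = 13.
c² = a² + b² = 36 + 13 = 49, so c = 7.
Foci lie on the horizontal axis through the center: (h ± c, k).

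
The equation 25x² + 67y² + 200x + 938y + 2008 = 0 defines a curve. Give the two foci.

25(x² + 8x) + 67(y² + 14y) = -2008
Complete the square: 25(x + 4)² + 67(y + 7)² = -2008 + 400 + 3283 = 1675
Divide by 1675: (x + 4)²/67 + (y + 7)²/25 = 1
Ellipse, center (-4, -7), major axis horizontal; a² = 67, b² = 25.
c² = a² - b² = 67 - 25 = 42, so c = √42.
Foci lie on the horizontal axis through the center: (h ± c, k).

(-4 - √42, -7) and (-4 + √42, -7)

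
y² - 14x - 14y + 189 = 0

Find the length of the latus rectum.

Only y is squared. Complete the square in y: (y - 7)² = 14(x - 10).
Vertex (10, 7); 4p = 14 so p = 7/2. Opens right.
Latus rectum length = |4p| = 14.

14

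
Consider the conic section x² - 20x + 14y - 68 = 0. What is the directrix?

y = 31/2

Only x is squared. Complete the square in x: (x - 10)² = -14(y - 12).
Vertex (10, 12); 4p = -14 so p = -7/2. Opens down.
Directrix is the horizontal line y = k − p = 12 − (-7/2) = 31/2.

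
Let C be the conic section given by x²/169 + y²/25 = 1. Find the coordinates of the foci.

(-12, 0) and (12, 0)

Center (0, 0). The larger denominator 169 sits under the x-term, so the major axis is horizontal; a² = 169, b² = 25.
c² = a² - b² = 169 - 25 = 144, so c = 12.
Foci lie on the horizontal axis through the center: (h ± c, k).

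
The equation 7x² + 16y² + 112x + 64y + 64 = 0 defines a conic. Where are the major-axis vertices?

Rearranging, 7(x² + 16x) + 16(y² + 4y) = -64.
Completing the square gives 7(x + 8)² + 16(y + 2)² = -64 + 448 + 64 = 448.
Divide by 448: (x + 8)²/64 + (y + 2)²/28 = 1
Ellipse, center (-8, -2), major axis horizontal; a² = 64, b² = 28.
a = 8. Vertices at (h ± a, k).

(-16, -2) and (0, -2)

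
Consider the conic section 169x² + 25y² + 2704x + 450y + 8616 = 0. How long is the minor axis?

Collect terms: 169(x² + 16x) + 25(y² + 18y) = -8616
Completing the square gives 169(x + 8)² + 25(y + 9)² = -8616 + 10816 + 2025 = 4225.
Divide by 4225: (x + 8)²/25 + (y + 9)²/169 = 1
Ellipse, center (-8, -9), major axis vertical; a² = 169, b² = 25.
b² = 25 so b = 5; the minor axis has length 2b = 10.

10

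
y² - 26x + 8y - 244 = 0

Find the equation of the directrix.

Only y is squared. Complete the square in y: (y + 4)² = 26(x + 10).
Vertex (-10, -4); 4p = 26 so p = 13/2. Opens right.
Directrix is the vertical line x = h − p = -10 − (13/2) = -33/2.

x = -33/2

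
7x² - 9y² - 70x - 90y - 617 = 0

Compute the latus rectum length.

Group: 7(x² - 10x) -9(y² + 10y) = 617
Complete the square in x and y: 7(x - 5)² -9(y + 5)² = 617 + 175 - 225 = 567
Divide by 567: (x - 5)²/81 - (y + 5)²/63 = 1
Hyperbola, center (5, -5), transverse axis horizontal; a² = 81, b² = 63.
Latus rectum length = 2b²/a = 2·63/9 = 14.

14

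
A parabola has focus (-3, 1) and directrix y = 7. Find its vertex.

(-3, 4)

The vertex is the midpoint between the focus and the directrix along the axis of symmetry.
Axis is vertical (directrix is horizontal). Vertex y-coordinate = (1 + 7)/2 = 4; x-coordinate = -3.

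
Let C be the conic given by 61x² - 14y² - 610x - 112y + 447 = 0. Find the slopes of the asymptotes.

Group the x- and y-terms: 61(x² - 10x) -14(y² + 8y) = -447
61(x - 5)² -14(y + 4)² = -447 + 1525 - 224 = 854
Divide by 854: (x - 5)²/14 - (y + 4)²/61 = 1
Hyperbola, center (5, -4), transverse axis horizontal; a² = 14, b² = 61.
For a horizontal hyperbola the asymptotes have slope ±b/a.
Here that is ±√61/√14 = ±√854/14.

√854/14 and -√854/14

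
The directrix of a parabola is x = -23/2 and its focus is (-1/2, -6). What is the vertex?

The vertex is the midpoint between the focus and the directrix along the axis of symmetry.
Axis is horizontal (directrix is vertical). Vertex x-coordinate = (-1/2 + (-23/2))/2 = -6; y-coordinate = -6.

(-6, -6)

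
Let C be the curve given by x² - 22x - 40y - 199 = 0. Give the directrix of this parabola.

y = -18

Only x is squared. Complete the square in x: (x - 11)² = 40(y + 8).
Vertex (11, -8); 4p = 40 so p = 10. Opens up.
Directrix is the horizontal line y = k − p = -8 − (10) = -18.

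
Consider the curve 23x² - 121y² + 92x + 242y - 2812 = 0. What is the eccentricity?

23(x² + 4x) -121(y² - 2y) = 2812
Complete the square: 23(x + 2)² -121(y - 1)² = 2812 + 92 - 121 = 2783
Dividing both sides by 2783: (x + 2)²/121 - (y - 1)²/23 = 1
Hyperbola, center (-2, 1), transverse axis horizontal; a² = 121, b² = 23.
c² = a² + b² = 144, so c = 12.
e = c/a = 12/11.

e = 12/11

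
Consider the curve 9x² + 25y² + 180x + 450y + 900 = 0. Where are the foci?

Group the x- and y-terms: 9(x² + 20x) + 25(y² + 18y) = -900
Complete the square in x and y: 9(x + 10)² + 25(y + 9)² = -900 + 900 + 2025 = 2025
Dividing both sides by 2025: (x + 10)²/225 + (y + 9)²/81 = 1
Ellipse, center (-10, -9), major axis horizontal; a² = 225, b² = 81.
c² = a² - b² = 225 - 81 = 144, so c = 12.
Foci lie on the horizontal axis through the center: (h ± c, k).

(-22, -9) and (2, -9)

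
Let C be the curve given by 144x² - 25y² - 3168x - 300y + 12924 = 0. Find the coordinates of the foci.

(-2, -6) and (24, -6)

144(x² - 22x) -25(y² + 12y) = -12924
Complete the square: 144(x - 11)² -25(y + 6)² = -12924 + 17424 - 900 = 3600
Dividing both sides by 3600: (x - 11)²/25 - (y + 6)²/144 = 1
Hyperbola, center (11, -6), transverse axis horizontal; a² = 25, b² = 144.
c² = a² + b² = 25 + 144 = 169, so c = 13.
Foci lie on the horizontal axis through the center: (h ± c, k).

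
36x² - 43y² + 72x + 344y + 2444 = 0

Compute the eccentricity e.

e = √79/6

Rearranging, 36(x² + 2x) -43(y² - 8y) = -2444.
Complete the square in x and y: 36(x + 1)² -43(y - 4)² = -2444 + 36 - 688 = -3096
Dividing both sides by -3096: (y - 4)²/72 - (x + 1)²/86 = 1
Hyperbola, center (-1, 4), transverse axis vertical; a² = 72, b² = 86.
c² = a² + b² = 158, so c = √158.
e = c/a = √158/6√2 = √79/6.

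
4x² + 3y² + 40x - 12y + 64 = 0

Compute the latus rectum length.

Group the x- and y-terms: 4(x² + 10x) + 3(y² - 4y) = -64
Complete the square: 4(x + 5)² + 3(y - 2)² = -64 + 100 + 12 = 48
Divide by 48: (x + 5)²/12 + (y - 2)²/16 = 1
Ellipse, center (-5, 2), major axis vertical; a² = 16, b² = 12.
Latus rectum length = 2b²/a = 2·12/4 = 6.

6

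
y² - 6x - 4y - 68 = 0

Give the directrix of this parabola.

Only y is squared. Complete the square in y: (y - 2)² = 6(x + 12).
Vertex (-12, 2); 4p = 6 so p = 3/2. Opens right.
Directrix is the vertical line x = h − p = -12 − (3/2) = -27/2.

x = -27/2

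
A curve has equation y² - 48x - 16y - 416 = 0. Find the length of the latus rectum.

Only y is squared. Complete the square in y: (y - 8)² = 48(x + 10).
Vertex (-10, 8); 4p = 48 so p = 12. Opens right.
Latus rectum length = |4p| = 48.

48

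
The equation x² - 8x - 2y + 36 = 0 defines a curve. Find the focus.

Only x is squared. Complete the square in x: (x - 4)² = 2(y - 10).
Vertex (4, 10); 4p = 2 so p = 1/2. Opens up.
Focus is p units from the vertex along the axis: (h, k + p).

(4, 21/2)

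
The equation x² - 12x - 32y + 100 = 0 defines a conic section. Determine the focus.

Only x is squared. Complete the square in x: (x - 6)² = 32(y - 2).
Vertex (6, 2); 4p = 32 so p = 8. Opens up.
Focus is p units from the vertex along the axis: (h, k + p).

(6, 10)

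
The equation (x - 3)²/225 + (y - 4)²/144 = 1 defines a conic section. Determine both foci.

(-6, 4) and (12, 4)

Center (3, 4). The larger denominator 225 sits under the x-term, so the major axis is horizontal; a² = 225, b² = 144.
c² = a² - b² = 225 - 144 = 81, so c = 9.
Foci lie on the horizontal axis through the center: (h ± c, k).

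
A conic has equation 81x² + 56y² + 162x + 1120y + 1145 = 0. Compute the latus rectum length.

Group the x- and y-terms: 81(x² + 2x) + 56(y² + 20y) = -1145
Complete the square in x and y: 81(x + 1)² + 56(y + 10)² = -1145 + 81 + 5600 = 4536
Divide through by 4536 to get (x + 1)²/56 + (y + 10)²/81 = 1.
Ellipse, center (-1, -10), major axis vertical; a² = 81, b² = 56.
Latus rectum length = 2b²/a = 2·56/9 = 112/9.

112/9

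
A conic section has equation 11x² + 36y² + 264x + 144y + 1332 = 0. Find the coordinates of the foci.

11(x² + 24x) + 36(y² + 4y) = -1332
11(x + 12)² + 36(y + 2)² = -1332 + 1584 + 144 = 396
Divide through by 396 to get (x + 12)²/36 + (y + 2)²/11 = 1.
Ellipse, center (-12, -2), major axis horizontal; a² = 36, b² = 11.
c² = a² - b² = 36 - 11 = 25, so c = 5.
Foci lie on the horizontal axis through the center: (h ± c, k).

(-17, -2) and (-7, -2)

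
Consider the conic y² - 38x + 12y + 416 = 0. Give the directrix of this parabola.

Only y is squared. Complete the square in y: (y + 6)² = 38(x - 10).
Vertex (10, -6); 4p = 38 so p = 19/2. Opens right.
Directrix is the vertical line x = h − p = 10 − (19/2) = 1/2.

x = 1/2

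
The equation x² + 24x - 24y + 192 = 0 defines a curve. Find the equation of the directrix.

y = -4

Only x is squared. Complete the square in x: (x + 12)² = 24(y - 2).
Vertex (-12, 2); 4p = 24 so p = 6. Opens up.
Directrix is the horizontal line y = k − p = 2 − (6) = -4.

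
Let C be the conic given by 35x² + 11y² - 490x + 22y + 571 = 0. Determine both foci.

(7, -1 - 6√2) and (7, -1 + 6√2)

35(x² - 14x) + 11(y² + 2y) = -571
Completing the square gives 35(x - 7)² + 11(y + 1)² = -571 + 1715 + 11 = 1155.
Divide by 1155: (x - 7)²/33 + (y + 1)²/105 = 1
Ellipse, center (7, -1), major axis vertical; a² = 105, b² = 33.
c² = a² - b² = 105 - 33 = 72, so c = 6√2.
Foci lie on the vertical axis through the center: (h, k ± c).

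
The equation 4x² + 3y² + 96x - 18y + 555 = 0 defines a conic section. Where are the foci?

(-12, 1) and (-12, 5)

4(x² + 24x) + 3(y² - 6y) = -555
4(x + 12)² + 3(y - 3)² = -555 + 576 + 27 = 48
Divide through by 48 to get (x + 12)²/12 + (y - 3)²/16 = 1.
Ellipse, center (-12, 3), major axis vertical; a² = 16, b² = 12.
c² = a² - b² = 16 - 12 = 4, so c = 2.
Foci lie on the vertical axis through the center: (h, k ± c).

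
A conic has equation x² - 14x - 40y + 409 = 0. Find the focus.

(7, 19)

Only x is squared. Complete the square in x: (x - 7)² = 40(y - 9).
Vertex (7, 9); 4p = 40 so p = 10. Opens up.
Focus is p units from the vertex along the axis: (h, k + p).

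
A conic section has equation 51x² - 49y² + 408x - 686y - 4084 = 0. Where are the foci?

(-14, -7) and (6, -7)

Group the x- and y-terms: 51(x² + 8x) -49(y² + 14y) = 4084
Complete the square: 51(x + 4)² -49(y + 7)² = 4084 + 816 - 2401 = 2499
Divide through by 2499 to get (x + 4)²/49 - (y + 7)²/51 = 1.
Hyperbola, center (-4, -7), transverse axis horizontal; a² = 49, b² = 51.
c² = a² + b² = 49 + 51 = 100, so c = 10.
Foci lie on the horizontal axis through the center: (h ± c, k).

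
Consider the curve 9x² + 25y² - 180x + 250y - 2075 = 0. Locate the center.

(10, -5)

Rearranging, 9(x² - 20x) + 25(y² + 10y) = 2075.
Complete the square: 9(x - 10)² + 25(y + 5)² = 2075 + 900 + 625 = 3600
Dividing both sides by 3600: (x - 10)²/400 + (y + 5)²/144 = 1
Ellipse with center (10, -5).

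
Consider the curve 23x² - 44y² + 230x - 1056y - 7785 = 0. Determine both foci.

(-5 - √134, -12) and (-5 + √134, -12)

Rearranging, 23(x² + 10x) -44(y² + 24y) = 7785.
Completing the square gives 23(x + 5)² -44(y + 12)² = 7785 + 575 - 6336 = 2024.
Divide through by 2024 to get (x + 5)²/88 - (y + 12)²/46 = 1.
Hyperbola, center (-5, -12), transverse axis horizontal; a² = 88, b² = 46.
c² = a² + b² = 88 + 46 = 134, so c = √134.
Foci lie on the horizontal axis through the center: (h ± c, k).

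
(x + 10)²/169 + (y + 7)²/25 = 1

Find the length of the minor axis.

Center (-10, -7). The larger denominator 169 sits under the x-term, so the major axis is horizontal; a² = 169, b² = 25.
b² = 25 so b = 5; the minor axis has length 2b = 10.

10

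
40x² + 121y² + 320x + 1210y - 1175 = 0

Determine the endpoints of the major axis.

Group: 40(x² + 8x) + 121(y² + 10y) = 1175
Complete the square: 40(x + 4)² + 121(y + 5)² = 1175 + 640 + 3025 = 4840
Divide by 4840: (x + 4)²/121 + (y + 5)²/40 = 1
Ellipse, center (-4, -5), major axis horizontal; a² = 121, b² = 40.
a = 11. Vertices at (h ± a, k).

(-15, -5) and (7, -5)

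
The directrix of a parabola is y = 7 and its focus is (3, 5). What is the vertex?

(3, 6)

The vertex is the midpoint between the focus and the directrix along the axis of symmetry.
Axis is vertical (directrix is horizontal). Vertex y-coordinate = (5 + 7)/2 = 6; x-coordinate = 3.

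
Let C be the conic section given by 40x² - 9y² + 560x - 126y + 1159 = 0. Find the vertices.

(-10, -7) and (-4, -7)

Rearranging, 40(x² + 14x) -9(y² + 14y) = -1159.
Complete the square in x and y: 40(x + 7)² -9(y + 7)² = -1159 + 1960 - 441 = 360
Dividing both sides by 360: (x + 7)²/9 - (y + 7)²/40 = 1
Hyperbola, center (-7, -7), transverse axis horizontal; a² = 9, b² = 40.
a = 3. Vertices at (h ± a, k).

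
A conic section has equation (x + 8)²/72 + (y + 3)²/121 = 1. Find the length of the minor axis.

Center (-8, -3). The larger denominator 121 sits under the y-term, so the major axis is vertical; a² = 121, b² = 72.
b² = 72 so b = 6√2; the minor axis has length 2b = 12√2.

12√2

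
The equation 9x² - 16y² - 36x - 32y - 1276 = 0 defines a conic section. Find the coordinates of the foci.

Group: 9(x² - 4x) -16(y² + 2y) = 1276
9(x - 2)² -16(y + 1)² = 1276 + 36 - 16 = 1296
Divide by 1296: (x - 2)²/144 - (y + 1)²/81 = 1
Hyperbola, center (2, -1), transverse axis horizontal; a² = 144, b² = 81.
c² = a² + b² = 144 + 81 = 225, so c = 15.
Foci lie on the horizontal axis through the center: (h ± c, k).

(-13, -1) and (17, -1)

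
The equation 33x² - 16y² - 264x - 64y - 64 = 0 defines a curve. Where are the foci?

33(x² - 8x) -16(y² + 4y) = 64
Completing the square gives 33(x - 4)² -16(y + 2)² = 64 + 528 - 64 = 528.
Dividing both sides by 528: (x - 4)²/16 - (y + 2)²/33 = 1
Hyperbola, center (4, -2), transverse axis horizontal; a² = 16, b² = 33.
c² = a² + b² = 16 + 33 = 49, so c = 7.
Foci lie on the horizontal axis through the center: (h ± c, k).

(-3, -2) and (11, -2)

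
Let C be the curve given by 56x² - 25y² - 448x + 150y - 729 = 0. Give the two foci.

(-5, 3) and (13, 3)

56(x² - 8x) -25(y² - 6y) = 729
Completing the square gives 56(x - 4)² -25(y - 3)² = 729 + 896 - 225 = 1400.
Divide by 1400: (x - 4)²/25 - (y - 3)²/56 = 1
Hyperbola, center (4, 3), transverse axis horizontal; a² = 25, b² = 56.
c² = a² + b² = 25 + 56 = 81, so c = 9.
Foci lie on the horizontal axis through the center: (h ± c, k).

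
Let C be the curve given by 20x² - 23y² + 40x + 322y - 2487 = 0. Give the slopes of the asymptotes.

Rearranging, 20(x² + 2x) -23(y² - 14y) = 2487.
Completing the square gives 20(x + 1)² -23(y - 7)² = 2487 + 20 - 1127 = 1380.
Divide through by 1380 to get (x + 1)²/69 - (y - 7)²/60 = 1.
Hyperbola, center (-1, 7), transverse axis horizontal; a² = 69, b² = 60.
For a horizontal hyperbola the asymptotes have slope ±b/a.
Here that is ±2√15/√69 = ±2√115/23.

2√115/23 and -2√115/23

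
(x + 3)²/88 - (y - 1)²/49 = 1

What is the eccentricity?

e = √3014/44

Center (-3, 1). The positive term is the x-term, so the transverse axis is horizontal; a² = 88, b² = 49.
c² = a² + b² = 137, so c = √137.
e = c/a = √137/2√22 = √3014/44.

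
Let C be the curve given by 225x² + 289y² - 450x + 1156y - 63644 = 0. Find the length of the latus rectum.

Group the x- and y-terms: 225(x² - 2x) + 289(y² + 4y) = 63644
225(x - 1)² + 289(y + 2)² = 63644 + 225 + 1156 = 65025
Divide by 65025: (x - 1)²/289 + (y + 2)²/225 = 1
Ellipse, center (1, -2), major axis horizontal; a² = 289, b² = 225.
Latus rectum length = 2b²/a = 2·225/17 = 450/17.

450/17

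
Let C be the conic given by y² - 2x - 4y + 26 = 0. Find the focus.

Only y is squared. Complete the square in y: (y - 2)² = 2(x - 11).
Vertex (11, 2); 4p = 2 so p = 1/2. Opens right.
Focus is p units from the vertex along the axis: (h + p, k).

(23/2, 2)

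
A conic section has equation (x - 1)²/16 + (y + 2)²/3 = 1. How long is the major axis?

Center (1, -2). The larger denominator 16 sits under the x-term, so the major axis is horizontal; a² = 16, b² = 3.
a² = 16 so a = 4; the major axis has length 2a = 8.

8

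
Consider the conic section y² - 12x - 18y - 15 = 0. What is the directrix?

Only y is squared. Complete the square in y: (y - 9)² = 12(x + 8).
Vertex (-8, 9); 4p = 12 so p = 3. Opens right.
Directrix is the vertical line x = h − p = -8 − (3) = -11.

x = -11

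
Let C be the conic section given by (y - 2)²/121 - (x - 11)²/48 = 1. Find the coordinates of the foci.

Center (11, 2). The positive term is the y-term, so the transverse axis is vertical; a² = 121, b² = 48.
c² = a² + b² = 121 + 48 = 169, so c = 13.
Foci lie on the vertical axis through the center: (h, k ± c).

(11, -11) and (11, 15)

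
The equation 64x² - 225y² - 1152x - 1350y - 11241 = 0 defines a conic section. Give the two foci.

(-8, -3) and (26, -3)

Group: 64(x² - 18x) -225(y² + 6y) = 11241
64(x - 9)² -225(y + 3)² = 11241 + 5184 - 2025 = 14400
Divide through by 14400 to get (x - 9)²/225 - (y + 3)²/64 = 1.
Hyperbola, center (9, -3), transverse axis horizontal; a² = 225, b² = 64.
c² = a² + b² = 225 + 64 = 289, so c = 17.
Foci lie on the horizontal axis through the center: (h ± c, k).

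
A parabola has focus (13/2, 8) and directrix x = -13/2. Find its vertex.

The vertex is the midpoint between the focus and the directrix along the axis of symmetry.
Axis is horizontal (directrix is vertical). Vertex x-coordinate = (13/2 + (-13/2))/2 = 0; y-coordinate = 8.

(0, 8)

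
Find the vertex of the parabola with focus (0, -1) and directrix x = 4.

The vertex is the midpoint between the focus and the directrix along the axis of symmetry.
Axis is horizontal (directrix is vertical). Vertex x-coordinate = (0 + 4)/2 = 2; y-coordinate = -1.

(2, -1)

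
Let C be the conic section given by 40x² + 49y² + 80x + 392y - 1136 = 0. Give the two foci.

Collect terms: 40(x² + 2x) + 49(y² + 8y) = 1136
Completing the square gives 40(x + 1)² + 49(y + 4)² = 1136 + 40 + 784 = 1960.
Divide by 1960: (x + 1)²/49 + (y + 4)²/40 = 1
Ellipse, center (-1, -4), major axis horizontal; a² = 49, b² = 40.
c² = a² - b² = 49 - 40 = 9, so c = 3.
Foci lie on the horizontal axis through the center: (h ± c, k).

(-4, -4) and (2, -4)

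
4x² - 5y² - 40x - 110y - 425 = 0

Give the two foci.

(5, -17) and (5, -5)

4(x² - 10x) -5(y² + 22y) = 425
Complete the square: 4(x - 5)² -5(y + 11)² = 425 + 100 - 605 = -80
Divide through by -80 to get (y + 11)²/16 - (x - 5)²/20 = 1.
Hyperbola, center (5, -11), transverse axis vertical; a² = 16, b² = 20.
c² = a² + b² = 16 + 20 = 36, so c = 6.
Foci lie on the vertical axis through the center: (h, k ± c).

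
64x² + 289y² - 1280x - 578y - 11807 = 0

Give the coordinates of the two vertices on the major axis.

(-7, 1) and (27, 1)

Group the x- and y-terms: 64(x² - 20x) + 289(y² - 2y) = 11807
Complete the square in x and y: 64(x - 10)² + 289(y - 1)² = 11807 + 6400 + 289 = 18496
Divide by 18496: (x - 10)²/289 + (y - 1)²/64 = 1
Ellipse, center (10, 1), major axis horizontal; a² = 289, b² = 64.
a = 17. Vertices at (h ± a, k).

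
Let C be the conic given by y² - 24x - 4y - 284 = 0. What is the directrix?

Only y is squared. Complete the square in y: (y - 2)² = 24(x + 12).
Vertex (-12, 2); 4p = 24 so p = 6. Opens right.
Directrix is the vertical line x = h − p = -12 − (6) = -18.

x = -18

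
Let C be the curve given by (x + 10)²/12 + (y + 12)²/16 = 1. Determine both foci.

Center (-10, -12). The larger denominator 16 sits under the y-term, so the major axis is vertical; a² = 16, b² = 12.
c² = a² - b² = 16 - 12 = 4, so c = 2.
Foci lie on the vertical axis through the center: (h, k ± c).

(-10, -14) and (-10, -10)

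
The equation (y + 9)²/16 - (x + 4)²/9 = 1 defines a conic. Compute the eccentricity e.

Center (-4, -9). The positive term is the y-term, so the transverse axis is vertical; a² = 16, b² = 9.
c² = a² + b² = 25, so c = 5.
e = c/a = 5/4.

e = 5/4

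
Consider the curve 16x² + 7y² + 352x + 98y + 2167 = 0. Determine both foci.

(-11, -10) and (-11, -4)

Group: 16(x² + 22x) + 7(y² + 14y) = -2167
Complete the square: 16(x + 11)² + 7(y + 7)² = -2167 + 1936 + 343 = 112
Divide through by 112 to get (x + 11)²/7 + (y + 7)²/16 = 1.
Ellipse, center (-11, -7), major axis vertical; a² = 16, b² = 7.
c² = a² - b² = 16 - 7 = 9, so c = 3.
Foci lie on the vertical axis through the center: (h, k ± c).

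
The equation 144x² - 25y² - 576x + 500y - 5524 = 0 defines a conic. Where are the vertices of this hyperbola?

Rearranging, 144(x² - 4x) -25(y² - 20y) = 5524.
Completing the square gives 144(x - 2)² -25(y - 10)² = 5524 + 576 - 2500 = 3600.
Divide through by 3600 to get (x - 2)²/25 - (y - 10)²/144 = 1.
Hyperbola, center (2, 10), transverse axis horizontal; a² = 25, b² = 144.
a = 5. Vertices at (h ± a, k).

(-3, 10) and (7, 10)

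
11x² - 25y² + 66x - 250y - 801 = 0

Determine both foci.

(-9, -5) and (3, -5)

Collect terms: 11(x² + 6x) -25(y² + 10y) = 801
11(x + 3)² -25(y + 5)² = 801 + 99 - 625 = 275
Divide by 275: (x + 3)²/25 - (y + 5)²/11 = 1
Hyperbola, center (-3, -5), transverse axis horizontal; a² = 25, b² = 11.
c² = a² + b² = 25 + 11 = 36, so c = 6.
Foci lie on the horizontal axis through the center: (h ± c, k).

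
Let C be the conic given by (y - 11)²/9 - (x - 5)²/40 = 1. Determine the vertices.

Center (5, 11). The positive term is the y-term, so the transverse axis is vertical; a² = 9, b² = 40.
a = 3. Vertices at (h, k ± a).

(5, 8) and (5, 14)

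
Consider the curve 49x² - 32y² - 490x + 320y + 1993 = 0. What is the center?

Group the x- and y-terms: 49(x² - 10x) -32(y² - 10y) = -1993
49(x - 5)² -32(y - 5)² = -1993 + 1225 - 800 = -1568
Divide by -1568: (y - 5)²/49 - (x - 5)²/32 = 1
Hyperbola with center (5, 5).

(5, 5)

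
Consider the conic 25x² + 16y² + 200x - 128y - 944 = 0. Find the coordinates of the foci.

(-4, -2) and (-4, 10)

Collect terms: 25(x² + 8x) + 16(y² - 8y) = 944
Completing the square gives 25(x + 4)² + 16(y - 4)² = 944 + 400 + 256 = 1600.
Divide by 1600: (x + 4)²/64 + (y - 4)²/100 = 1
Ellipse, center (-4, 4), major axis vertical; a² = 100, b² = 64.
c² = a² - b² = 100 - 64 = 36, so c = 6.
Foci lie on the vertical axis through the center: (h, k ± c).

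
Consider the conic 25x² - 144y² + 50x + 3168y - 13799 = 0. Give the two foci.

Group the x- and y-terms: 25(x² + 2x) -144(y² - 22y) = 13799
25(x + 1)² -144(y - 11)² = 13799 + 25 - 17424 = -3600
Divide by -3600: (y - 11)²/25 - (x + 1)²/144 = 1
Hyperbola, center (-1, 11), transverse axis vertical; a² = 25, b² = 144.
c² = a² + b² = 25 + 144 = 169, so c = 13.
Foci lie on the vertical axis through the center: (h, k ± c).

(-1, -2) and (-1, 24)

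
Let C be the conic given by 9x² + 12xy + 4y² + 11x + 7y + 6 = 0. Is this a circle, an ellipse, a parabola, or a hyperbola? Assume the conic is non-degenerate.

A = 9, B = 12, C = 4.
Discriminant B² − 4AC = 12² − 4·9·4 = 0.
B² − 4AC = 0 ⇒ parabola.

parabola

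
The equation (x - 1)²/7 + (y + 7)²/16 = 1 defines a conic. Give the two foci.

Center (1, -7). The larger denominator 16 sits under the y-term, so the major axis is vertical; a² = 16, b² = 7.
c² = a² - b² = 16 - 7 = 9, so c = 3.
Foci lie on the vertical axis through the center: (h, k ± c).

(1, -10) and (1, -4)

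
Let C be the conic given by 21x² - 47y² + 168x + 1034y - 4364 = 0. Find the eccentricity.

e = 2√357/21

21(x² + 8x) -47(y² - 22y) = 4364
Complete the square: 21(x + 4)² -47(y - 11)² = 4364 + 336 - 5687 = -987
Dividing both sides by -987: (y - 11)²/21 - (x + 4)²/47 = 1
Hyperbola, center (-4, 11), transverse axis vertical; a² = 21, b² = 47.
c² = a² + b² = 68, so c = 2√17.
e = c/a = 2√17/√21 = 2√357/21.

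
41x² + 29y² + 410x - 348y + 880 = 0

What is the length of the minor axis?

41(x² + 10x) + 29(y² - 12y) = -880
41(x + 5)² + 29(y - 6)² = -880 + 1025 + 1044 = 1189
Divide by 1189: (x + 5)²/29 + (y - 6)²/41 = 1
Ellipse, center (-5, 6), major axis vertical; a² = 41, b² = 29.
b² = 29 so b = √29; the minor axis has length 2b = 2√29.

2√29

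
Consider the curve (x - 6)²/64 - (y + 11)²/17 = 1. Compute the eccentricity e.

Center (6, -11). The positive term is the x-term, so the transverse axis is horizontal; a² = 64, b² = 17.
c² = a² + b² = 81, so c = 9.
e = c/a = 9/8.

e = 9/8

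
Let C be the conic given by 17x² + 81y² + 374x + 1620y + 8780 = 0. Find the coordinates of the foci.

Group: 17(x² + 22x) + 81(y² + 20y) = -8780
Completing the square gives 17(x + 11)² + 81(y + 10)² = -8780 + 2057 + 8100 = 1377.
Divide through by 1377 to get (x + 11)²/81 + (y + 10)²/17 = 1.
Ellipse, center (-11, -10), major axis horizontal; a² = 81, b² = 17.
c² = a² - b² = 81 - 17 = 64, so c = 8.
Foci lie on the horizontal axis through the center: (h ± c, k).

(-19, -10) and (-3, -10)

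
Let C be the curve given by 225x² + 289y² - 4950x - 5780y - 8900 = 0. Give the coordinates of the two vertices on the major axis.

(-6, 10) and (28, 10)

Group the x- and y-terms: 225(x² - 22x) + 289(y² - 20y) = 8900
225(x - 11)² + 289(y - 10)² = 8900 + 27225 + 28900 = 65025
Dividing both sides by 65025: (x - 11)²/289 + (y - 10)²/225 = 1
Ellipse, center (11, 10), major axis horizontal; a² = 289, b² = 225.
a = 17. Vertices at (h ± a, k).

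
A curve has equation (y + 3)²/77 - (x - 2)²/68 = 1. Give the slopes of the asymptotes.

Center (2, -3). The positive term is the y-term, so the transverse axis is vertical; a² = 77, b² = 68.
For a vertical hyperbola the asymptotes have slope ±a/b.
Here that is ±√77/2√17 = ±√1309/34.

√1309/34 and -√1309/34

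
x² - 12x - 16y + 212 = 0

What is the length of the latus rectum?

16

Only x is squared. Complete the square in x: (x - 6)² = 16(y - 11).
Vertex (6, 11); 4p = 16 so p = 4. Opens up.
Latus rectum length = |4p| = 16.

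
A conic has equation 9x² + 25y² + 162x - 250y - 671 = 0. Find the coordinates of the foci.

9(x² + 18x) + 25(y² - 10y) = 671
Complete the square in x and y: 9(x + 9)² + 25(y - 5)² = 671 + 729 + 625 = 2025
Dividing both sides by 2025: (x + 9)²/225 + (y - 5)²/81 = 1
Ellipse, center (-9, 5), major axis horizontal; a² = 225, b² = 81.
c² = a² - b² = 225 - 81 = 144, so c = 12.
Foci lie on the horizontal axis through the center: (h ± c, k).

(-21, 5) and (3, 5)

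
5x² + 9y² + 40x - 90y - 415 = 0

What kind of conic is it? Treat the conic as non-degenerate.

No xy term. Coefficients of x² and y² are A = 5, C = 9.
A and C have the same sign but A ≠ C ⇒ ellipse.

ellipse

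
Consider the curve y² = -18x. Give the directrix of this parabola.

Vertex (0, 0); 4p = -18 so p = -9/2. Opens left.
Directrix is the vertical line x = h − p = 0 − (-9/2) = 9/2.

x = 9/2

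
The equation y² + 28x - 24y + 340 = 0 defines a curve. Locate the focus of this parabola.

Only y is squared. Complete the square in y: (y - 12)² = -28(x + 7).
Vertex (-7, 12); 4p = -28 so p = -7. Opens left.
Focus is p units from the vertex along the axis: (h + p, k).

(-14, 12)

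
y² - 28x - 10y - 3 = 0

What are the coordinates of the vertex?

Only y is squared. Complete the square in y: (y - 5)² = 28(x + 1).
Vertex (-1, 5); 4p = 28 so p = 7. Opens right.

(-1, 5)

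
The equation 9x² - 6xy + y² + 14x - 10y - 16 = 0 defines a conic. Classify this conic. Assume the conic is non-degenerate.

A = 9, B = -6, C = 1.
Discriminant B² − 4AC = (-6)² − 4·9·1 = 0.
B² − 4AC = 0 ⇒ parabola.

parabola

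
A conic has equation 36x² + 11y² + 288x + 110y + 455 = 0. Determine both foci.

(-4, -10) and (-4, 0)

Collect terms: 36(x² + 8x) + 11(y² + 10y) = -455
36(x + 4)² + 11(y + 5)² = -455 + 576 + 275 = 396
Divide through by 396 to get (x + 4)²/11 + (y + 5)²/36 = 1.
Ellipse, center (-4, -5), major axis vertical; a² = 36, b² = 11.
c² = a² - b² = 36 - 11 = 25, so c = 5.
Foci lie on the vertical axis through the center: (h, k ± c).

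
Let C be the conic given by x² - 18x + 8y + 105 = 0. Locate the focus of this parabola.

(9, -5)

Only x is squared. Complete the square in x: (x - 9)² = -8(y + 3).
Vertex (9, -3); 4p = -8 so p = -2. Opens down.
Focus is p units from the vertex along the axis: (h, k + p).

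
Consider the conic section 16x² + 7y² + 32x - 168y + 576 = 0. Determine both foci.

Group: 16(x² + 2x) + 7(y² - 24y) = -576
Complete the square in x and y: 16(x + 1)² + 7(y - 12)² = -576 + 16 + 1008 = 448
Divide through by 448 to get (x + 1)²/28 + (y - 12)²/64 = 1.
Ellipse, center (-1, 12), major axis vertical; a² = 64, b² = 28.
c² = a² - b² = 64 - 28 = 36, so c = 6.
Foci lie on the vertical axis through the center: (h, k ± c).

(-1, 6) and (-1, 18)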